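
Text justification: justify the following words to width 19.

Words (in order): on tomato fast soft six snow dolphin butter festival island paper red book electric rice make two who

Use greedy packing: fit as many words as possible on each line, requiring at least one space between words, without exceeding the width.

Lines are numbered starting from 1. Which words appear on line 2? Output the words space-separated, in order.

Line 1: ['on', 'tomato', 'fast', 'soft'] (min_width=19, slack=0)
Line 2: ['six', 'snow', 'dolphin'] (min_width=16, slack=3)
Line 3: ['butter', 'festival'] (min_width=15, slack=4)
Line 4: ['island', 'paper', 'red'] (min_width=16, slack=3)
Line 5: ['book', 'electric', 'rice'] (min_width=18, slack=1)
Line 6: ['make', 'two', 'who'] (min_width=12, slack=7)

Answer: six snow dolphin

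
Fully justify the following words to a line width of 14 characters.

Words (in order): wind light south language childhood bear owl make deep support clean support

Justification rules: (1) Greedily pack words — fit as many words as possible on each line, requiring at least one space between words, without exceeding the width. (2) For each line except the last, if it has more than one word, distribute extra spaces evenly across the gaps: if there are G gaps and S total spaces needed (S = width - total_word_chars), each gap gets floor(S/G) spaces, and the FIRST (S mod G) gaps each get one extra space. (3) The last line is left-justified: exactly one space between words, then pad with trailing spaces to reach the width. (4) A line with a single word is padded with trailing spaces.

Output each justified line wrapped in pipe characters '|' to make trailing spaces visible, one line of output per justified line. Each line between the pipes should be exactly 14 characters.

Line 1: ['wind', 'light'] (min_width=10, slack=4)
Line 2: ['south', 'language'] (min_width=14, slack=0)
Line 3: ['childhood', 'bear'] (min_width=14, slack=0)
Line 4: ['owl', 'make', 'deep'] (min_width=13, slack=1)
Line 5: ['support', 'clean'] (min_width=13, slack=1)
Line 6: ['support'] (min_width=7, slack=7)

Answer: |wind     light|
|south language|
|childhood bear|
|owl  make deep|
|support  clean|
|support       |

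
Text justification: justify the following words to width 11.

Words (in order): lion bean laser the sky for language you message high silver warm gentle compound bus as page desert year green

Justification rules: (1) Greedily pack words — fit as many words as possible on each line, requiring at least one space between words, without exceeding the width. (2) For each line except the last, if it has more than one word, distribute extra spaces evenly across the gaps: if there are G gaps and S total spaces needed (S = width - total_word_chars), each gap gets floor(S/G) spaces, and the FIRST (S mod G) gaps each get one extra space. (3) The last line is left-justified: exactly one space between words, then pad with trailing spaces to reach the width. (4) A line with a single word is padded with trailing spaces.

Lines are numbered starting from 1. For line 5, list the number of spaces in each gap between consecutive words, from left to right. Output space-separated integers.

Answer: 1

Derivation:
Line 1: ['lion', 'bean'] (min_width=9, slack=2)
Line 2: ['laser', 'the'] (min_width=9, slack=2)
Line 3: ['sky', 'for'] (min_width=7, slack=4)
Line 4: ['language'] (min_width=8, slack=3)
Line 5: ['you', 'message'] (min_width=11, slack=0)
Line 6: ['high', 'silver'] (min_width=11, slack=0)
Line 7: ['warm', 'gentle'] (min_width=11, slack=0)
Line 8: ['compound'] (min_width=8, slack=3)
Line 9: ['bus', 'as', 'page'] (min_width=11, slack=0)
Line 10: ['desert', 'year'] (min_width=11, slack=0)
Line 11: ['green'] (min_width=5, slack=6)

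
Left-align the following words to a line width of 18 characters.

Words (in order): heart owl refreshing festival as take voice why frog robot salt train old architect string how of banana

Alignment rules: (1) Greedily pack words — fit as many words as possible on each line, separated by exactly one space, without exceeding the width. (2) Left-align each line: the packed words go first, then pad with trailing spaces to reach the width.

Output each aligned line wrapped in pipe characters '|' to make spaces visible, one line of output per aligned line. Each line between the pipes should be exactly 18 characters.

Line 1: ['heart', 'owl'] (min_width=9, slack=9)
Line 2: ['refreshing'] (min_width=10, slack=8)
Line 3: ['festival', 'as', 'take'] (min_width=16, slack=2)
Line 4: ['voice', 'why', 'frog'] (min_width=14, slack=4)
Line 5: ['robot', 'salt', 'train'] (min_width=16, slack=2)
Line 6: ['old', 'architect'] (min_width=13, slack=5)
Line 7: ['string', 'how', 'of'] (min_width=13, slack=5)
Line 8: ['banana'] (min_width=6, slack=12)

Answer: |heart owl         |
|refreshing        |
|festival as take  |
|voice why frog    |
|robot salt train  |
|old architect     |
|string how of     |
|banana            |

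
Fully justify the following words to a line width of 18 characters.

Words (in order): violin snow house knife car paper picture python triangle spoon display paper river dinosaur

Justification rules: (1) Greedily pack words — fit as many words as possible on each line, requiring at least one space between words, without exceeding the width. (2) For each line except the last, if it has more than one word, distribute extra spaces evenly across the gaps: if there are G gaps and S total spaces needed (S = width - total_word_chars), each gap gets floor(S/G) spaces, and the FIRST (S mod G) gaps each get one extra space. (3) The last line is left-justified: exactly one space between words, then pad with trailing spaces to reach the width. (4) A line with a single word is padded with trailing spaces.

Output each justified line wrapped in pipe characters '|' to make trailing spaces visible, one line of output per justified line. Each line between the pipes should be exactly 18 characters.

Answer: |violin  snow house|
|knife   car  paper|
|picture     python|
|triangle     spoon|
|display      paper|
|river dinosaur    |

Derivation:
Line 1: ['violin', 'snow', 'house'] (min_width=17, slack=1)
Line 2: ['knife', 'car', 'paper'] (min_width=15, slack=3)
Line 3: ['picture', 'python'] (min_width=14, slack=4)
Line 4: ['triangle', 'spoon'] (min_width=14, slack=4)
Line 5: ['display', 'paper'] (min_width=13, slack=5)
Line 6: ['river', 'dinosaur'] (min_width=14, slack=4)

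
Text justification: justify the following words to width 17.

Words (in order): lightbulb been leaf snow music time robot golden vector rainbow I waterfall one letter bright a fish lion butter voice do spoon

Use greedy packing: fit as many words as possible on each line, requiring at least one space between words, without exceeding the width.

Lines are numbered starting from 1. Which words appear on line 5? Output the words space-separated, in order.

Answer: waterfall one

Derivation:
Line 1: ['lightbulb', 'been'] (min_width=14, slack=3)
Line 2: ['leaf', 'snow', 'music'] (min_width=15, slack=2)
Line 3: ['time', 'robot', 'golden'] (min_width=17, slack=0)
Line 4: ['vector', 'rainbow', 'I'] (min_width=16, slack=1)
Line 5: ['waterfall', 'one'] (min_width=13, slack=4)
Line 6: ['letter', 'bright', 'a'] (min_width=15, slack=2)
Line 7: ['fish', 'lion', 'butter'] (min_width=16, slack=1)
Line 8: ['voice', 'do', 'spoon'] (min_width=14, slack=3)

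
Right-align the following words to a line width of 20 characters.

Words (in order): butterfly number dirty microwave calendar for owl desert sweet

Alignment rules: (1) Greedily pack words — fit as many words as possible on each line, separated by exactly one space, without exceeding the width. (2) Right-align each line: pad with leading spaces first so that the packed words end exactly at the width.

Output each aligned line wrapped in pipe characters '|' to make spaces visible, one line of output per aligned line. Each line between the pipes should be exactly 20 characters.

Answer: |    butterfly number|
|     dirty microwave|
|    calendar for owl|
|        desert sweet|

Derivation:
Line 1: ['butterfly', 'number'] (min_width=16, slack=4)
Line 2: ['dirty', 'microwave'] (min_width=15, slack=5)
Line 3: ['calendar', 'for', 'owl'] (min_width=16, slack=4)
Line 4: ['desert', 'sweet'] (min_width=12, slack=8)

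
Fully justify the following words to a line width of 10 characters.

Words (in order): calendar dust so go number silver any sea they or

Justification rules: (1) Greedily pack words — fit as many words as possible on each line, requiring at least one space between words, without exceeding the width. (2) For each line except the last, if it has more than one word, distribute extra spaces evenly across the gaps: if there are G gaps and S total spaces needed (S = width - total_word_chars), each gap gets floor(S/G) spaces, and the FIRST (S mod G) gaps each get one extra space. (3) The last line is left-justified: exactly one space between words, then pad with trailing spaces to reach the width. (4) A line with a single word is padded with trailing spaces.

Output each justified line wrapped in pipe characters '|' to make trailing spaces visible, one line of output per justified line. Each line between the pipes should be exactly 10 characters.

Line 1: ['calendar'] (min_width=8, slack=2)
Line 2: ['dust', 'so', 'go'] (min_width=10, slack=0)
Line 3: ['number'] (min_width=6, slack=4)
Line 4: ['silver', 'any'] (min_width=10, slack=0)
Line 5: ['sea', 'they'] (min_width=8, slack=2)
Line 6: ['or'] (min_width=2, slack=8)

Answer: |calendar  |
|dust so go|
|number    |
|silver any|
|sea   they|
|or        |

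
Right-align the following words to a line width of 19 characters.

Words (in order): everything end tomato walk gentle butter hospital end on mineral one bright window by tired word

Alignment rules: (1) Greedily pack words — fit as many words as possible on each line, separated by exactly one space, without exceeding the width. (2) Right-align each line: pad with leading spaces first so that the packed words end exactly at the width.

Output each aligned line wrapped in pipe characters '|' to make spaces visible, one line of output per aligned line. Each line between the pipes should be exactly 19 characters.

Answer: |     everything end|
| tomato walk gentle|
|butter hospital end|
|     on mineral one|
|   bright window by|
|         tired word|

Derivation:
Line 1: ['everything', 'end'] (min_width=14, slack=5)
Line 2: ['tomato', 'walk', 'gentle'] (min_width=18, slack=1)
Line 3: ['butter', 'hospital', 'end'] (min_width=19, slack=0)
Line 4: ['on', 'mineral', 'one'] (min_width=14, slack=5)
Line 5: ['bright', 'window', 'by'] (min_width=16, slack=3)
Line 6: ['tired', 'word'] (min_width=10, slack=9)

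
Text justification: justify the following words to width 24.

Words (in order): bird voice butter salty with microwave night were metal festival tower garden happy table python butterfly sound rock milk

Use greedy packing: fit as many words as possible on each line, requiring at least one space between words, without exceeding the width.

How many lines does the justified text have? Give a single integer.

Line 1: ['bird', 'voice', 'butter', 'salty'] (min_width=23, slack=1)
Line 2: ['with', 'microwave', 'night'] (min_width=20, slack=4)
Line 3: ['were', 'metal', 'festival'] (min_width=19, slack=5)
Line 4: ['tower', 'garden', 'happy', 'table'] (min_width=24, slack=0)
Line 5: ['python', 'butterfly', 'sound'] (min_width=22, slack=2)
Line 6: ['rock', 'milk'] (min_width=9, slack=15)
Total lines: 6

Answer: 6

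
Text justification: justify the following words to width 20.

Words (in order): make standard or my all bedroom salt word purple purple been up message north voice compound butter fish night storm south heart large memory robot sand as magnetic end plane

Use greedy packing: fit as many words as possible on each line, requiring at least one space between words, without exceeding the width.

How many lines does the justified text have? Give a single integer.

Line 1: ['make', 'standard', 'or', 'my'] (min_width=19, slack=1)
Line 2: ['all', 'bedroom', 'salt'] (min_width=16, slack=4)
Line 3: ['word', 'purple', 'purple'] (min_width=18, slack=2)
Line 4: ['been', 'up', 'message'] (min_width=15, slack=5)
Line 5: ['north', 'voice', 'compound'] (min_width=20, slack=0)
Line 6: ['butter', 'fish', 'night'] (min_width=17, slack=3)
Line 7: ['storm', 'south', 'heart'] (min_width=17, slack=3)
Line 8: ['large', 'memory', 'robot'] (min_width=18, slack=2)
Line 9: ['sand', 'as', 'magnetic', 'end'] (min_width=20, slack=0)
Line 10: ['plane'] (min_width=5, slack=15)
Total lines: 10

Answer: 10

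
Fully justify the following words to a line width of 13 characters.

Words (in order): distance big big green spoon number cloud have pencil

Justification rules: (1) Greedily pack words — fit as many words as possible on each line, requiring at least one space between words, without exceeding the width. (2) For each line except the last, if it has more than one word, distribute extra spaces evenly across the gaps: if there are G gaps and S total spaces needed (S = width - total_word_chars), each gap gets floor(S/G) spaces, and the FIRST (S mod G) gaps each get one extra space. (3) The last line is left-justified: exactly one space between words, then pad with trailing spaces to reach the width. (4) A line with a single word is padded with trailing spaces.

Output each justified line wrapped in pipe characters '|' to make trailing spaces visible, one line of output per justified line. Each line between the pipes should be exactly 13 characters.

Line 1: ['distance', 'big'] (min_width=12, slack=1)
Line 2: ['big', 'green'] (min_width=9, slack=4)
Line 3: ['spoon', 'number'] (min_width=12, slack=1)
Line 4: ['cloud', 'have'] (min_width=10, slack=3)
Line 5: ['pencil'] (min_width=6, slack=7)

Answer: |distance  big|
|big     green|
|spoon  number|
|cloud    have|
|pencil       |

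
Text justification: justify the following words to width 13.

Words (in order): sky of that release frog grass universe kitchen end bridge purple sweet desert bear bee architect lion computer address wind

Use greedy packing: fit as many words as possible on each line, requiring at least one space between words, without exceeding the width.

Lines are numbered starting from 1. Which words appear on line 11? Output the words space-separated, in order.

Line 1: ['sky', 'of', 'that'] (min_width=11, slack=2)
Line 2: ['release', 'frog'] (min_width=12, slack=1)
Line 3: ['grass'] (min_width=5, slack=8)
Line 4: ['universe'] (min_width=8, slack=5)
Line 5: ['kitchen', 'end'] (min_width=11, slack=2)
Line 6: ['bridge', 'purple'] (min_width=13, slack=0)
Line 7: ['sweet', 'desert'] (min_width=12, slack=1)
Line 8: ['bear', 'bee'] (min_width=8, slack=5)
Line 9: ['architect'] (min_width=9, slack=4)
Line 10: ['lion', 'computer'] (min_width=13, slack=0)
Line 11: ['address', 'wind'] (min_width=12, slack=1)

Answer: address wind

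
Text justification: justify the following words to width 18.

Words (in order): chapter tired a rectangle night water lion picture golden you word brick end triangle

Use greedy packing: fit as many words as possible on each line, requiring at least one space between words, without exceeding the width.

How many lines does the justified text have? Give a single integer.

Answer: 5

Derivation:
Line 1: ['chapter', 'tired', 'a'] (min_width=15, slack=3)
Line 2: ['rectangle', 'night'] (min_width=15, slack=3)
Line 3: ['water', 'lion', 'picture'] (min_width=18, slack=0)
Line 4: ['golden', 'you', 'word'] (min_width=15, slack=3)
Line 5: ['brick', 'end', 'triangle'] (min_width=18, slack=0)
Total lines: 5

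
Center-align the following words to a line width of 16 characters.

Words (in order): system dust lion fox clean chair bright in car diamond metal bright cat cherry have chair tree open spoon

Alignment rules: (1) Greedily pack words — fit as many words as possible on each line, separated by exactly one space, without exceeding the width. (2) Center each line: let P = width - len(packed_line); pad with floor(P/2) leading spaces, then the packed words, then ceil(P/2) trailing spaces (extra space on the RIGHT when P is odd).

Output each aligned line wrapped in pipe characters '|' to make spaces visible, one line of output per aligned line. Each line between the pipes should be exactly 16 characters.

Line 1: ['system', 'dust', 'lion'] (min_width=16, slack=0)
Line 2: ['fox', 'clean', 'chair'] (min_width=15, slack=1)
Line 3: ['bright', 'in', 'car'] (min_width=13, slack=3)
Line 4: ['diamond', 'metal'] (min_width=13, slack=3)
Line 5: ['bright', 'cat'] (min_width=10, slack=6)
Line 6: ['cherry', 'have'] (min_width=11, slack=5)
Line 7: ['chair', 'tree', 'open'] (min_width=15, slack=1)
Line 8: ['spoon'] (min_width=5, slack=11)

Answer: |system dust lion|
|fox clean chair |
| bright in car  |
| diamond metal  |
|   bright cat   |
|  cherry have   |
|chair tree open |
|     spoon      |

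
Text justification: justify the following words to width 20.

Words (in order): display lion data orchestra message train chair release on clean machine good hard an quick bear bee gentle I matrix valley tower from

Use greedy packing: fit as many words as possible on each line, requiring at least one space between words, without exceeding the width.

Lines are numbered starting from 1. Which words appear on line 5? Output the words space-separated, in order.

Line 1: ['display', 'lion', 'data'] (min_width=17, slack=3)
Line 2: ['orchestra', 'message'] (min_width=17, slack=3)
Line 3: ['train', 'chair', 'release'] (min_width=19, slack=1)
Line 4: ['on', 'clean', 'machine'] (min_width=16, slack=4)
Line 5: ['good', 'hard', 'an', 'quick'] (min_width=18, slack=2)
Line 6: ['bear', 'bee', 'gentle', 'I'] (min_width=17, slack=3)
Line 7: ['matrix', 'valley', 'tower'] (min_width=19, slack=1)
Line 8: ['from'] (min_width=4, slack=16)

Answer: good hard an quick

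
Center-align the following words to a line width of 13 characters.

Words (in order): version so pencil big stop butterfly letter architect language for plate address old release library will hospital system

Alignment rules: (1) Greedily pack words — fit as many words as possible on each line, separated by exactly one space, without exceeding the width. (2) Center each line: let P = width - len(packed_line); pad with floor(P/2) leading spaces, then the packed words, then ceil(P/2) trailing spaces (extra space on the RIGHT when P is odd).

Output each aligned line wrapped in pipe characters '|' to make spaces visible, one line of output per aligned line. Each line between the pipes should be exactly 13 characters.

Answer: | version so  |
| pencil big  |
|    stop     |
|  butterfly  |
|   letter    |
|  architect  |
|language for |
|plate address|
| old release |
|library will |
|  hospital   |
|   system    |

Derivation:
Line 1: ['version', 'so'] (min_width=10, slack=3)
Line 2: ['pencil', 'big'] (min_width=10, slack=3)
Line 3: ['stop'] (min_width=4, slack=9)
Line 4: ['butterfly'] (min_width=9, slack=4)
Line 5: ['letter'] (min_width=6, slack=7)
Line 6: ['architect'] (min_width=9, slack=4)
Line 7: ['language', 'for'] (min_width=12, slack=1)
Line 8: ['plate', 'address'] (min_width=13, slack=0)
Line 9: ['old', 'release'] (min_width=11, slack=2)
Line 10: ['library', 'will'] (min_width=12, slack=1)
Line 11: ['hospital'] (min_width=8, slack=5)
Line 12: ['system'] (min_width=6, slack=7)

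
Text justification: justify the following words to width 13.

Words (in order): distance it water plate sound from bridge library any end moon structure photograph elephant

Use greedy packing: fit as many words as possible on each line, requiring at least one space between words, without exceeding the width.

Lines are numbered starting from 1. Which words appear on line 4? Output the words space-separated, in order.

Answer: bridge

Derivation:
Line 1: ['distance', 'it'] (min_width=11, slack=2)
Line 2: ['water', 'plate'] (min_width=11, slack=2)
Line 3: ['sound', 'from'] (min_width=10, slack=3)
Line 4: ['bridge'] (min_width=6, slack=7)
Line 5: ['library', 'any'] (min_width=11, slack=2)
Line 6: ['end', 'moon'] (min_width=8, slack=5)
Line 7: ['structure'] (min_width=9, slack=4)
Line 8: ['photograph'] (min_width=10, slack=3)
Line 9: ['elephant'] (min_width=8, slack=5)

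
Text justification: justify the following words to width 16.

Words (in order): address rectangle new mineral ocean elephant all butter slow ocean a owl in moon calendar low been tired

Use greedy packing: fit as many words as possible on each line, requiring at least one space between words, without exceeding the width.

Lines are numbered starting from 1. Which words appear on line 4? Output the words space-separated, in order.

Answer: elephant all

Derivation:
Line 1: ['address'] (min_width=7, slack=9)
Line 2: ['rectangle', 'new'] (min_width=13, slack=3)
Line 3: ['mineral', 'ocean'] (min_width=13, slack=3)
Line 4: ['elephant', 'all'] (min_width=12, slack=4)
Line 5: ['butter', 'slow'] (min_width=11, slack=5)
Line 6: ['ocean', 'a', 'owl', 'in'] (min_width=14, slack=2)
Line 7: ['moon', 'calendar'] (min_width=13, slack=3)
Line 8: ['low', 'been', 'tired'] (min_width=14, slack=2)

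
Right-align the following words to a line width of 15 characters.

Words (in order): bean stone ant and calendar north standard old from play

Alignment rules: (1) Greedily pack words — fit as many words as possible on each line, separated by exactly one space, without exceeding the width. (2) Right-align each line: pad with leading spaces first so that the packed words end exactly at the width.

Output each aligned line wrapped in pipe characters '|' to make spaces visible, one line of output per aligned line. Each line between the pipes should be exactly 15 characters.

Line 1: ['bean', 'stone', 'ant'] (min_width=14, slack=1)
Line 2: ['and', 'calendar'] (min_width=12, slack=3)
Line 3: ['north', 'standard'] (min_width=14, slack=1)
Line 4: ['old', 'from', 'play'] (min_width=13, slack=2)

Answer: | bean stone ant|
|   and calendar|
| north standard|
|  old from play|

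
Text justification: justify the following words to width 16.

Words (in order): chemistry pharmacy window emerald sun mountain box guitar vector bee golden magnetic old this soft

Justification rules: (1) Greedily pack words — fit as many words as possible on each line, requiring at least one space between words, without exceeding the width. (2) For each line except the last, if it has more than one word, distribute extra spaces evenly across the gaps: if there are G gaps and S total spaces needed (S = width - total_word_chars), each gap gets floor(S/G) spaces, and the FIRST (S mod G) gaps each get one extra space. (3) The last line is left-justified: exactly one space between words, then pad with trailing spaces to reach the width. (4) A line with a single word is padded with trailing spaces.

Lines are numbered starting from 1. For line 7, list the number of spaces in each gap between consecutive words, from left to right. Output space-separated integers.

Answer: 5

Derivation:
Line 1: ['chemistry'] (min_width=9, slack=7)
Line 2: ['pharmacy', 'window'] (min_width=15, slack=1)
Line 3: ['emerald', 'sun'] (min_width=11, slack=5)
Line 4: ['mountain', 'box'] (min_width=12, slack=4)
Line 5: ['guitar', 'vector'] (min_width=13, slack=3)
Line 6: ['bee', 'golden'] (min_width=10, slack=6)
Line 7: ['magnetic', 'old'] (min_width=12, slack=4)
Line 8: ['this', 'soft'] (min_width=9, slack=7)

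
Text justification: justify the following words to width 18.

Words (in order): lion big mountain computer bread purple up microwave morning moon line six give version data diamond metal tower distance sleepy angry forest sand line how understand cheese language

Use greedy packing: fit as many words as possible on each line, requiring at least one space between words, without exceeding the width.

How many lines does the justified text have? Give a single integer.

Answer: 12

Derivation:
Line 1: ['lion', 'big', 'mountain'] (min_width=17, slack=1)
Line 2: ['computer', 'bread'] (min_width=14, slack=4)
Line 3: ['purple', 'up'] (min_width=9, slack=9)
Line 4: ['microwave', 'morning'] (min_width=17, slack=1)
Line 5: ['moon', 'line', 'six', 'give'] (min_width=18, slack=0)
Line 6: ['version', 'data'] (min_width=12, slack=6)
Line 7: ['diamond', 'metal'] (min_width=13, slack=5)
Line 8: ['tower', 'distance'] (min_width=14, slack=4)
Line 9: ['sleepy', 'angry'] (min_width=12, slack=6)
Line 10: ['forest', 'sand', 'line'] (min_width=16, slack=2)
Line 11: ['how', 'understand'] (min_width=14, slack=4)
Line 12: ['cheese', 'language'] (min_width=15, slack=3)
Total lines: 12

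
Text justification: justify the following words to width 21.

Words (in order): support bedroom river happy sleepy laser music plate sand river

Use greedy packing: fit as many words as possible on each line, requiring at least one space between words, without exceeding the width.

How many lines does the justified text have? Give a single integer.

Line 1: ['support', 'bedroom', 'river'] (min_width=21, slack=0)
Line 2: ['happy', 'sleepy', 'laser'] (min_width=18, slack=3)
Line 3: ['music', 'plate', 'sand'] (min_width=16, slack=5)
Line 4: ['river'] (min_width=5, slack=16)
Total lines: 4

Answer: 4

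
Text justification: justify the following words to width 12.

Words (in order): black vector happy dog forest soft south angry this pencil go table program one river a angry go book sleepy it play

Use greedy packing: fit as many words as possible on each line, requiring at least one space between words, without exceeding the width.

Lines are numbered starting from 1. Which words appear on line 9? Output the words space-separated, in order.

Line 1: ['black', 'vector'] (min_width=12, slack=0)
Line 2: ['happy', 'dog'] (min_width=9, slack=3)
Line 3: ['forest', 'soft'] (min_width=11, slack=1)
Line 4: ['south', 'angry'] (min_width=11, slack=1)
Line 5: ['this', 'pencil'] (min_width=11, slack=1)
Line 6: ['go', 'table'] (min_width=8, slack=4)
Line 7: ['program', 'one'] (min_width=11, slack=1)
Line 8: ['river', 'a'] (min_width=7, slack=5)
Line 9: ['angry', 'go'] (min_width=8, slack=4)
Line 10: ['book', 'sleepy'] (min_width=11, slack=1)
Line 11: ['it', 'play'] (min_width=7, slack=5)

Answer: angry go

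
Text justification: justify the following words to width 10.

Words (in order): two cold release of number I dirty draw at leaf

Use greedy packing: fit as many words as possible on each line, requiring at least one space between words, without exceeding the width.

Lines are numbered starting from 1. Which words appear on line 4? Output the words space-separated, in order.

Line 1: ['two', 'cold'] (min_width=8, slack=2)
Line 2: ['release', 'of'] (min_width=10, slack=0)
Line 3: ['number', 'I'] (min_width=8, slack=2)
Line 4: ['dirty', 'draw'] (min_width=10, slack=0)
Line 5: ['at', 'leaf'] (min_width=7, slack=3)

Answer: dirty draw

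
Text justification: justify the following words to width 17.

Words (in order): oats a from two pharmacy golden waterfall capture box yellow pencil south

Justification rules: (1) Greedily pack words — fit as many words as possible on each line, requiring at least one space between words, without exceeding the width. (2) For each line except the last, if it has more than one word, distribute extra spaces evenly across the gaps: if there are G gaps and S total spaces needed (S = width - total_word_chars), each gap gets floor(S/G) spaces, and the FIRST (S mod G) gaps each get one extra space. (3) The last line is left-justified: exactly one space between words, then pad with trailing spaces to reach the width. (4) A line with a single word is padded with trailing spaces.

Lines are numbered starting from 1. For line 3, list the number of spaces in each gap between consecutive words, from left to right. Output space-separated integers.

Answer: 1

Derivation:
Line 1: ['oats', 'a', 'from', 'two'] (min_width=15, slack=2)
Line 2: ['pharmacy', 'golden'] (min_width=15, slack=2)
Line 3: ['waterfall', 'capture'] (min_width=17, slack=0)
Line 4: ['box', 'yellow', 'pencil'] (min_width=17, slack=0)
Line 5: ['south'] (min_width=5, slack=12)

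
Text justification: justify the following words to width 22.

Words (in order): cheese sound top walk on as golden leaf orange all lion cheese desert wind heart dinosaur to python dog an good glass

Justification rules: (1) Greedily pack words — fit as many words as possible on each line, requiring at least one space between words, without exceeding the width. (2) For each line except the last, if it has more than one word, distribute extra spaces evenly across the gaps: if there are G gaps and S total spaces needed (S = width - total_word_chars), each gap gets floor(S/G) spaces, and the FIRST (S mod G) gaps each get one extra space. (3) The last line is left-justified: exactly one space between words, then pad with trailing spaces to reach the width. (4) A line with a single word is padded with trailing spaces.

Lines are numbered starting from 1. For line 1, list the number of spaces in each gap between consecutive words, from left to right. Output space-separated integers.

Line 1: ['cheese', 'sound', 'top', 'walk'] (min_width=21, slack=1)
Line 2: ['on', 'as', 'golden', 'leaf'] (min_width=17, slack=5)
Line 3: ['orange', 'all', 'lion', 'cheese'] (min_width=22, slack=0)
Line 4: ['desert', 'wind', 'heart'] (min_width=17, slack=5)
Line 5: ['dinosaur', 'to', 'python', 'dog'] (min_width=22, slack=0)
Line 6: ['an', 'good', 'glass'] (min_width=13, slack=9)

Answer: 2 1 1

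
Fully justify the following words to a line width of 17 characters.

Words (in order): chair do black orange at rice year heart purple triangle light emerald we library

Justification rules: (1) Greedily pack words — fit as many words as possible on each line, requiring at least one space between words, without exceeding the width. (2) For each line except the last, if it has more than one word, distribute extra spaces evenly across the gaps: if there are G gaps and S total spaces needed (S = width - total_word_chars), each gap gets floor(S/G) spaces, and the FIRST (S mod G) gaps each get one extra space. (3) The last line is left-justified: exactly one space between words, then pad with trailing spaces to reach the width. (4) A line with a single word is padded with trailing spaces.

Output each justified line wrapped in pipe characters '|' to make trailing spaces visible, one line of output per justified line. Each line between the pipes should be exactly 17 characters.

Line 1: ['chair', 'do', 'black'] (min_width=14, slack=3)
Line 2: ['orange', 'at', 'rice'] (min_width=14, slack=3)
Line 3: ['year', 'heart', 'purple'] (min_width=17, slack=0)
Line 4: ['triangle', 'light'] (min_width=14, slack=3)
Line 5: ['emerald', 'we'] (min_width=10, slack=7)
Line 6: ['library'] (min_width=7, slack=10)

Answer: |chair   do  black|
|orange   at  rice|
|year heart purple|
|triangle    light|
|emerald        we|
|library          |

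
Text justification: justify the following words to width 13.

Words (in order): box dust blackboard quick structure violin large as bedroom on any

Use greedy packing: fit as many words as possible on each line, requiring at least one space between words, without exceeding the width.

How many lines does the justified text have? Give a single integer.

Line 1: ['box', 'dust'] (min_width=8, slack=5)
Line 2: ['blackboard'] (min_width=10, slack=3)
Line 3: ['quick'] (min_width=5, slack=8)
Line 4: ['structure'] (min_width=9, slack=4)
Line 5: ['violin', 'large'] (min_width=12, slack=1)
Line 6: ['as', 'bedroom', 'on'] (min_width=13, slack=0)
Line 7: ['any'] (min_width=3, slack=10)
Total lines: 7

Answer: 7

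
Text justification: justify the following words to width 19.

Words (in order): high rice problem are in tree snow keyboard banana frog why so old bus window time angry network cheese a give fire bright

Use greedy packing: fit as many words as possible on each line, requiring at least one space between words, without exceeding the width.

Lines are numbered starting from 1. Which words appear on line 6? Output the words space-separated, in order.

Line 1: ['high', 'rice', 'problem'] (min_width=17, slack=2)
Line 2: ['are', 'in', 'tree', 'snow'] (min_width=16, slack=3)
Line 3: ['keyboard', 'banana'] (min_width=15, slack=4)
Line 4: ['frog', 'why', 'so', 'old', 'bus'] (min_width=19, slack=0)
Line 5: ['window', 'time', 'angry'] (min_width=17, slack=2)
Line 6: ['network', 'cheese', 'a'] (min_width=16, slack=3)
Line 7: ['give', 'fire', 'bright'] (min_width=16, slack=3)

Answer: network cheese a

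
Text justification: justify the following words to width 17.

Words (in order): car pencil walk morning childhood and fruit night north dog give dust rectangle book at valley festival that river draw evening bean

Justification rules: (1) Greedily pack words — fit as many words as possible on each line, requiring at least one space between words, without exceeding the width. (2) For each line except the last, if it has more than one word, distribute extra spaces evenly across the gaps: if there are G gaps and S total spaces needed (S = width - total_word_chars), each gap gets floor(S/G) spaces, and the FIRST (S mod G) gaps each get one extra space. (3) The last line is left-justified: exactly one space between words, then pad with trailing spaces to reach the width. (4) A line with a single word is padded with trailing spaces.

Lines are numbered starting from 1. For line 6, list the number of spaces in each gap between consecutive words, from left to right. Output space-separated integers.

Line 1: ['car', 'pencil', 'walk'] (min_width=15, slack=2)
Line 2: ['morning', 'childhood'] (min_width=17, slack=0)
Line 3: ['and', 'fruit', 'night'] (min_width=15, slack=2)
Line 4: ['north', 'dog', 'give'] (min_width=14, slack=3)
Line 5: ['dust', 'rectangle'] (min_width=14, slack=3)
Line 6: ['book', 'at', 'valley'] (min_width=14, slack=3)
Line 7: ['festival', 'that'] (min_width=13, slack=4)
Line 8: ['river', 'draw'] (min_width=10, slack=7)
Line 9: ['evening', 'bean'] (min_width=12, slack=5)

Answer: 3 2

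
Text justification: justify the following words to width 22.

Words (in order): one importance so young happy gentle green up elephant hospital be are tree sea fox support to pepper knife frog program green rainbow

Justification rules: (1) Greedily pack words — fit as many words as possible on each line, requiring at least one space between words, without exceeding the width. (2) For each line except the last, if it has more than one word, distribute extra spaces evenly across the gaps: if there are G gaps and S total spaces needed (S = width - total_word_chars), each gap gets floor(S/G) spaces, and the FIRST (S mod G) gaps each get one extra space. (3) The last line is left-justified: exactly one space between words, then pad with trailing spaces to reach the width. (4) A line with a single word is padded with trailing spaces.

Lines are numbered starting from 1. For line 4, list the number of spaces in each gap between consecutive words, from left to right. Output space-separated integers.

Answer: 2 2 1

Derivation:
Line 1: ['one', 'importance', 'so'] (min_width=17, slack=5)
Line 2: ['young', 'happy', 'gentle'] (min_width=18, slack=4)
Line 3: ['green', 'up', 'elephant'] (min_width=17, slack=5)
Line 4: ['hospital', 'be', 'are', 'tree'] (min_width=20, slack=2)
Line 5: ['sea', 'fox', 'support', 'to'] (min_width=18, slack=4)
Line 6: ['pepper', 'knife', 'frog'] (min_width=17, slack=5)
Line 7: ['program', 'green', 'rainbow'] (min_width=21, slack=1)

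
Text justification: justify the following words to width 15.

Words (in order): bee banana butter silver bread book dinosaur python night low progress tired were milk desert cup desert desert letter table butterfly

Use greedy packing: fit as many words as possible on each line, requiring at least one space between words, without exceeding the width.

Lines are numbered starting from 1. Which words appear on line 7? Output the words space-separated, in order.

Line 1: ['bee', 'banana'] (min_width=10, slack=5)
Line 2: ['butter', 'silver'] (min_width=13, slack=2)
Line 3: ['bread', 'book'] (min_width=10, slack=5)
Line 4: ['dinosaur', 'python'] (min_width=15, slack=0)
Line 5: ['night', 'low'] (min_width=9, slack=6)
Line 6: ['progress', 'tired'] (min_width=14, slack=1)
Line 7: ['were', 'milk'] (min_width=9, slack=6)
Line 8: ['desert', 'cup'] (min_width=10, slack=5)
Line 9: ['desert', 'desert'] (min_width=13, slack=2)
Line 10: ['letter', 'table'] (min_width=12, slack=3)
Line 11: ['butterfly'] (min_width=9, slack=6)

Answer: were milk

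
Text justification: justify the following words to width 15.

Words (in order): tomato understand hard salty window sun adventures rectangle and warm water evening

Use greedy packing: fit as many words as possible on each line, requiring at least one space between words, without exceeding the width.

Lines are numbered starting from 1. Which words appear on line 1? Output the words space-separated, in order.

Answer: tomato

Derivation:
Line 1: ['tomato'] (min_width=6, slack=9)
Line 2: ['understand', 'hard'] (min_width=15, slack=0)
Line 3: ['salty', 'window'] (min_width=12, slack=3)
Line 4: ['sun', 'adventures'] (min_width=14, slack=1)
Line 5: ['rectangle', 'and'] (min_width=13, slack=2)
Line 6: ['warm', 'water'] (min_width=10, slack=5)
Line 7: ['evening'] (min_width=7, slack=8)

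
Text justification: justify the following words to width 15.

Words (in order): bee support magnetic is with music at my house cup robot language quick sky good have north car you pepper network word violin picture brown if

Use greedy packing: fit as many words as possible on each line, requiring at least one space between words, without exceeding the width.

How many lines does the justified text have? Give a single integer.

Line 1: ['bee', 'support'] (min_width=11, slack=4)
Line 2: ['magnetic', 'is'] (min_width=11, slack=4)
Line 3: ['with', 'music', 'at'] (min_width=13, slack=2)
Line 4: ['my', 'house', 'cup'] (min_width=12, slack=3)
Line 5: ['robot', 'language'] (min_width=14, slack=1)
Line 6: ['quick', 'sky', 'good'] (min_width=14, slack=1)
Line 7: ['have', 'north', 'car'] (min_width=14, slack=1)
Line 8: ['you', 'pepper'] (min_width=10, slack=5)
Line 9: ['network', 'word'] (min_width=12, slack=3)
Line 10: ['violin', 'picture'] (min_width=14, slack=1)
Line 11: ['brown', 'if'] (min_width=8, slack=7)
Total lines: 11

Answer: 11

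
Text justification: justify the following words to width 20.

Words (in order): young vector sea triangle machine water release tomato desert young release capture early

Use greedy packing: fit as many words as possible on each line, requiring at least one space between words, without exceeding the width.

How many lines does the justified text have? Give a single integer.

Line 1: ['young', 'vector', 'sea'] (min_width=16, slack=4)
Line 2: ['triangle', 'machine'] (min_width=16, slack=4)
Line 3: ['water', 'release', 'tomato'] (min_width=20, slack=0)
Line 4: ['desert', 'young', 'release'] (min_width=20, slack=0)
Line 5: ['capture', 'early'] (min_width=13, slack=7)
Total lines: 5

Answer: 5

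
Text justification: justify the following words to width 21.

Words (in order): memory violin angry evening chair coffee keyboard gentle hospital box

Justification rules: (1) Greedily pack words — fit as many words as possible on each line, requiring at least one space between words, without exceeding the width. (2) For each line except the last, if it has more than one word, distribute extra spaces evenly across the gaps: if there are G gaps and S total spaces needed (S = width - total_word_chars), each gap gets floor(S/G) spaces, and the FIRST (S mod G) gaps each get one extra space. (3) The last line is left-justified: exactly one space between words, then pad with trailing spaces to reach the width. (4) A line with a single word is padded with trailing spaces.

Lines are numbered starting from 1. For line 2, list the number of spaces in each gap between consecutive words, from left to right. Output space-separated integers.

Answer: 2 1

Derivation:
Line 1: ['memory', 'violin', 'angry'] (min_width=19, slack=2)
Line 2: ['evening', 'chair', 'coffee'] (min_width=20, slack=1)
Line 3: ['keyboard', 'gentle'] (min_width=15, slack=6)
Line 4: ['hospital', 'box'] (min_width=12, slack=9)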